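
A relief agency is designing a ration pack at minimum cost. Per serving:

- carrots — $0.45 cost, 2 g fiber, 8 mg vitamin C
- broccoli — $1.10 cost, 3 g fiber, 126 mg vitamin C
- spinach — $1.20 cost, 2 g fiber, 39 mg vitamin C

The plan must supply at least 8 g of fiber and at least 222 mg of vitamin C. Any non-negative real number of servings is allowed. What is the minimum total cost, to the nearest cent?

Minimising a linear cost over {fiber ≥ 8, vitamin C ≥ 222, servings ≥ 0} — the optimum is at a vertex, using one or two foods.
carrots only: max(8/2, 222/8) = 27.75 servings → $12.49.
broccoli only: max(8/3, 222/126) = 2.667 servings → $2.93.
spinach only: max(8/2, 222/39) = 5.692 servings → $6.83.
carrots + broccoli with both tight: 1.5 servings and 1.667 servings → $2.51.
carrots + spinach: intersection lies outside the first quadrant.
broccoli + spinach with both tight: 0.9778 servings and 2.533 servings → $4.12.
Cheapest feasible corner: $2.51.

$2.51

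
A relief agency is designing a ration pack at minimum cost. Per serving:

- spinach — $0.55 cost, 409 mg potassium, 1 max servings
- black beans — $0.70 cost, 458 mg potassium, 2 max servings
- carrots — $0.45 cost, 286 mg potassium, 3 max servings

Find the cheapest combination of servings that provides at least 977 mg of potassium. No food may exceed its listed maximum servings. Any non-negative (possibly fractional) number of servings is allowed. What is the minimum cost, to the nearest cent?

$1.42

Cost per mg of potassium: spinach $0.0013, black beans $0.0015, carrots $0.0016.
Take 1 serving of spinach: +409.0 mg potassium for $0.55 (total $0.55, still need 568.0 mg).
Take 1.24 servings of black beans: +568.0 mg potassium for $0.87 (total $1.42, still need 0.0 mg).
Filling from the cheapest source first is optimal under one linear minimum: $1.42.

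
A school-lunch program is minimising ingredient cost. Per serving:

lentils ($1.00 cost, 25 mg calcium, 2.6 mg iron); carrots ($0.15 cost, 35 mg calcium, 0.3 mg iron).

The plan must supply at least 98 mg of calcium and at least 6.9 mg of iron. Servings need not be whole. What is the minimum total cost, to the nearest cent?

lentils only: max(98/25, 6.9/2.6) = 3.92 servings → $3.92.
carrots only: max(98/35, 6.9/0.3) = 23 servings → $3.45.
lentils + carrots with both tight: 2.54 servings and 0.9856 servings → $2.69.
Cheapest feasible corner: $2.69.

$2.69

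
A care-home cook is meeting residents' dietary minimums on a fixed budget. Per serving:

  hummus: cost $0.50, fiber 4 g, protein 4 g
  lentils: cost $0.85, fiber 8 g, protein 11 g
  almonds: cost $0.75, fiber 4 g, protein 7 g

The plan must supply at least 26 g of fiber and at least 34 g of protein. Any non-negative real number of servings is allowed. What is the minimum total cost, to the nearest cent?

Two binding constraints pin down two serving amounts, so the optimal mix uses at most two foods. The candidates are each food alone (scaled to the tighter of fiber/protein) and each pair with both constraints tight.
hummus only: max(26/4, 34/4) = 8.5 servings → $4.25.
lentils only: max(26/8, 34/11) = 3.25 servings → $2.76.
almonds only: max(26/4, 34/7) = 6.5 servings → $4.88.
hummus + lentils with both tight: 1.167 servings and 2.667 servings → $2.85.
hummus + almonds with both tight: 3.833 servings and 2.667 servings → $3.92.
lentils + almonds with both targets exact would need a negative amount; discard.
So the least-cost plan costs $2.76.

$2.76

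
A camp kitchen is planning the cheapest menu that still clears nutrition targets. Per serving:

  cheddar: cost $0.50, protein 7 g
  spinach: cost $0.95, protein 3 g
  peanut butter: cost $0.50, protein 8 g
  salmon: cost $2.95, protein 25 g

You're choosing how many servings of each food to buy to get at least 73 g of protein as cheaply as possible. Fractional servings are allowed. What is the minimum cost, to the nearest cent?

Cost per g of protein: peanut butter $0.0625, cheddar $0.0714, salmon $0.1180, spinach $0.3167.
With no serving limits, use only peanut butter: 73 g / 8 g = 9.125 servings × $0.50 = $4.56.

$4.56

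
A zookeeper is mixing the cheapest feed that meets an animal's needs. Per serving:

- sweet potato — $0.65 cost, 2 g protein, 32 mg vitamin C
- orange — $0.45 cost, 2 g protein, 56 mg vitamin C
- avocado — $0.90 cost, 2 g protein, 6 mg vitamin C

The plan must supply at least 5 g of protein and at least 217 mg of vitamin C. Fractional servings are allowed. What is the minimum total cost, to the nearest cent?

$1.74

Compare the cost at each extreme point of the feasible region.
sweet potato only: max(5/2, 217/32) = 6.781 servings → $4.41.
orange only: max(5/2, 217/56) = 3.875 servings → $1.74.
avocado only: max(5/2, 217/6) = 36.17 servings → $32.55.
sweet potato + orange with both targets exact would need a negative amount; discard.
sweet potato + avocado: the both-tight solution has a negative serving — not a feasible corner.
orange + avocado: the both-tight solution has a negative serving — not a feasible corner.
The minimum over all feasible corners is $1.74.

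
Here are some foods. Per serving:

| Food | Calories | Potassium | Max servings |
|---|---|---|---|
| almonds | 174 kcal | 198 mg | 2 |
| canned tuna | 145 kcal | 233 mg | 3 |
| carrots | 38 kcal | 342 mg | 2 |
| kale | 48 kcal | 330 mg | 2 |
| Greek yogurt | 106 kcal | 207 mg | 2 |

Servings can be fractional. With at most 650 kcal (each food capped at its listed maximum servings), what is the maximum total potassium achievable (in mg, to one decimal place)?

2185.4 mg

Potassium per kcal: carrots 9, kale 6.875, Greek yogurt 1.953, canned tuna 1.607, almonds 1.138.
Take 2 servings of carrots: uses 76 kcal, +684.0 mg potassium (running total 684.0 mg).
Take 2 servings of kale: uses 96 kcal, +660.0 mg potassium (running total 1344.0 mg).
Take 2 servings of Greek yogurt: uses 212 kcal, +414.0 mg potassium (running total 1758.0 mg).
Take 1.834 servings of canned tuna: uses 266 kcal, +427.4 mg potassium (running total 2185.4 mg).
Filling greedily by potassium-per-kcal is optimal for one linear limit, giving 2185.4 mg.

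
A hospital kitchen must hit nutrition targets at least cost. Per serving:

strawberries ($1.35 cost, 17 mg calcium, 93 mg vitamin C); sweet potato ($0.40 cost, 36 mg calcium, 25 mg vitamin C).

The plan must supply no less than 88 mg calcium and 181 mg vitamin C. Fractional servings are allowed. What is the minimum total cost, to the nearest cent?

Two binding constraints pin down two serving amounts, so the optimal mix uses at most two foods. The candidates are each food alone (scaled to the tighter of calcium/vitamin C) and each pair with both constraints tight.
strawberries only: max(88/17, 181/93) = 5.176 servings → $6.99.
sweet potato only: max(88/36, 181/25) = 7.24 servings → $2.90.
strawberries + sweet potato with both tight: 1.477 servings and 1.747 servings → $2.69.
The minimum over all feasible corners is $2.69.

$2.69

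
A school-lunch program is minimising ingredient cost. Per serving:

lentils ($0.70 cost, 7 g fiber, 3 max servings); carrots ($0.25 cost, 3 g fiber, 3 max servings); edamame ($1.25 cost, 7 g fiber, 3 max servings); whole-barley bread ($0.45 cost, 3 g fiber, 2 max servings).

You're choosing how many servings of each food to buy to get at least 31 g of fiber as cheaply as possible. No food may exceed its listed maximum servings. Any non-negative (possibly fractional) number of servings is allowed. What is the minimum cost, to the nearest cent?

$3.00

Cost per g of fiber: carrots $0.0833, lentils $0.1000, whole-barley bread $0.1500, edamame $0.1786.
Take 3 servings of carrots: +9.0 g fiber for $0.75 (total $0.75, still need 22.0 g).
Take 3 servings of lentils: +21.0 g fiber for $2.10 (total $2.85, still need 1.0 g).
Take 0.3333 servings of whole-barley bread: +1.0 g fiber for $0.15 (total $3.00, still need 0.0 g).
Greedy by cheapest-per-g is optimal for a single linear constraint, so the minimum cost is $3.00.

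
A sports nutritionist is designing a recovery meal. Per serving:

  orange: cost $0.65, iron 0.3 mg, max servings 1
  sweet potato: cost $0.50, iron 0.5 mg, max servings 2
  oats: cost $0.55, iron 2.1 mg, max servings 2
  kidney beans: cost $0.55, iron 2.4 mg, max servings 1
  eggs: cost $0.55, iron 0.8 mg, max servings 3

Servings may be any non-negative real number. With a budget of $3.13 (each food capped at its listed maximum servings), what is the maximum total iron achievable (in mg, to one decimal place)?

Iron per dollar: kidney beans 4.364, oats 3.818, eggs 1.455, sweet potato 1, orange 0.4615.
Take 1 serving of kidney beans: spends $0.55, +2.4 mg iron (running total 2.4 mg).
Take 2 servings of oats: spends $1.10, +4.2 mg iron (running total 6.6 mg).
Take 2.691 servings of eggs: spends $1.48, +2.2 mg iron (running total 8.8 mg).
Filling greedily by iron-per-dollar is optimal for one linear limit, giving 8.8 mg.

8.8 mg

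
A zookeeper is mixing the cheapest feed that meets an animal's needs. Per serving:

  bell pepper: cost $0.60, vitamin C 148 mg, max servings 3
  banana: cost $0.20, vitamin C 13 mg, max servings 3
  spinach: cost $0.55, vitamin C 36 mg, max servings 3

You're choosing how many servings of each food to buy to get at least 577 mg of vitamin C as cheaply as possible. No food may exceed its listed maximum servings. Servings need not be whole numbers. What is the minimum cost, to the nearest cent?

$3.83

Cost per mg of vitamin C: bell pepper $0.0041, spinach $0.0153, banana $0.0154.
Take 3 servings of bell pepper: +444.0 mg vitamin C for $1.80 (total $1.80, still need 133.0 mg).
Take 3 servings of spinach: +108.0 mg vitamin C for $1.65 (total $3.45, still need 25.0 mg).
Take 1.923 servings of banana: +25.0 mg vitamin C for $0.38 (total $3.83, still need 0.0 mg).
Filling from the cheapest source first is optimal under one linear minimum: $3.83.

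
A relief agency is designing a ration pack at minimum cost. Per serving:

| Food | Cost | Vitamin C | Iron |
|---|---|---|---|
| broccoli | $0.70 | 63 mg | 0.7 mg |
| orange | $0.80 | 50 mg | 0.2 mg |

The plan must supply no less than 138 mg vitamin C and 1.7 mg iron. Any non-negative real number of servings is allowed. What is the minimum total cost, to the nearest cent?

An LP optimum is at a vertex; with two nutrient constraints at most two foods are used. Check each candidate.
broccoli only: max(138/63, 1.7/0.7) = 2.429 servings → $1.70.
orange only: max(138/50, 1.7/0.2) = 8.5 servings → $6.80.
broccoli + orange: intersection lies outside the first quadrant.
Cheapest feasible corner: $1.70.

$1.70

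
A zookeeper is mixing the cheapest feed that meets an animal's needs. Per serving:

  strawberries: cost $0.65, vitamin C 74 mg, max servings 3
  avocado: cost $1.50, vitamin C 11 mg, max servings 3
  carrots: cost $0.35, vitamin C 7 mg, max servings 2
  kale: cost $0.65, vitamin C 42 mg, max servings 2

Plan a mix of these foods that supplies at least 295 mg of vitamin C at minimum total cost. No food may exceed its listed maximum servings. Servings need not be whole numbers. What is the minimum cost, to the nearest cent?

$3.08

Cost per mg of vitamin C: strawberries $0.0088, kale $0.0155, carrots $0.0500, avocado $0.1364.
Take 3 servings of strawberries: +222.0 mg vitamin C for $1.95 (total $1.95, still need 73.0 mg).
Take 1.738 servings of kale: +73.0 mg vitamin C for $1.13 (total $3.08, still need 0.0 mg).
Filling from the cheapest source first is optimal under one linear minimum: $3.08.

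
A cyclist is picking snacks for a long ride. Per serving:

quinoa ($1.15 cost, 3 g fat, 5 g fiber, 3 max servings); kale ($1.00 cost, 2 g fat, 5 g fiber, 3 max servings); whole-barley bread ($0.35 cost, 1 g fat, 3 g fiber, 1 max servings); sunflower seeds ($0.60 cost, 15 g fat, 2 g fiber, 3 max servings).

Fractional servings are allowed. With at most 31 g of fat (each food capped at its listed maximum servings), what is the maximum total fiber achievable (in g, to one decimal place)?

Fiber per g fat: whole-barley bread 3, kale 2.5, quinoa 1.667, sunflower seeds 0.1333.
Take 1 serving of whole-barley bread: uses 1 g fat, +3.0 g fiber (running total 3.0 g).
Take 3 servings of kale: uses 6 g fat, +15.0 g fiber (running total 18.0 g).
Take 3 servings of quinoa: uses 9 g fat, +15.0 g fiber (running total 33.0 g).
Take 1 serving of sunflower seeds: uses 15 g fat, +2.0 g fiber (running total 35.0 g).
Greedy by best ratio exhausts the fat allowance optimally: 35.0 g.

35.0 g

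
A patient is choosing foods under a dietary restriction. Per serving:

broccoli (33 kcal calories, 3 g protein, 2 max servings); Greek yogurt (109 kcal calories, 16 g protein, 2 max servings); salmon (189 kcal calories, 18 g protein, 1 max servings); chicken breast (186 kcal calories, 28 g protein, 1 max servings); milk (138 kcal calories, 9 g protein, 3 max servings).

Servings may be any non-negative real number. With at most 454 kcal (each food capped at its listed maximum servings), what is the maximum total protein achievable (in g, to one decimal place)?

Protein per kcal: chicken breast 0.1505, Greek yogurt 0.1468, salmon 0.09524, broccoli 0.09091, milk 0.06522.
Take 1 serving of chicken breast: uses 186 kcal, +28.0 g protein (running total 28.0 g).
Take 2 servings of Greek yogurt: uses 218 kcal, +32.0 g protein (running total 60.0 g).
Take 0.2646 servings of salmon: uses 50 kcal, +4.8 g protein (running total 64.8 g).
Greedy by best ratio exhausts the calories allowance optimally: 64.8 g.

64.8 g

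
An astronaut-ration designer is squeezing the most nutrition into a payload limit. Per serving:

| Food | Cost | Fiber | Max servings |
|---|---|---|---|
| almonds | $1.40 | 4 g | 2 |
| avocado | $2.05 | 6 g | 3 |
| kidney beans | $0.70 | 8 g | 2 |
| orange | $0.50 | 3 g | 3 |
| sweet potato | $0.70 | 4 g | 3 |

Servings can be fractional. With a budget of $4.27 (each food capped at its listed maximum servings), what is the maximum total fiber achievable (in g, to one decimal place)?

Fiber per dollar: kidney beans 11.43, orange 6, sweet potato 5.714, avocado 2.927, almonds 2.857.
Take 2 servings of kidney beans: spends $1.40, +16.0 g fiber (running total 16.0 g).
Take 3 servings of orange: spends $1.50, +9.0 g fiber (running total 25.0 g).
Take 1.957 servings of sweet potato: spends $1.37, +7.8 g fiber (running total 32.8 g).
Greedy by best ratio exhausts the cost allowance optimally: 32.8 g.

32.8 g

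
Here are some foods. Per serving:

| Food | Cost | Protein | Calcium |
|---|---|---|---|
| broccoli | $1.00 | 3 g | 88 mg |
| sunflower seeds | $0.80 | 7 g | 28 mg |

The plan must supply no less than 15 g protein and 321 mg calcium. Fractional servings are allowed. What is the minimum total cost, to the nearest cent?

$3.97

An LP optimum is at a vertex; with two nutrient constraints at most two foods are used. Check each candidate.
broccoli only: max(15/3, 321/88) = 5 servings → $5.00.
sunflower seeds only: max(15/7, 321/28) = 11.46 servings → $9.17.
broccoli + sunflower seeds with both tight: 3.434 servings and 0.6711 servings → $3.97.
So the least-cost plan costs $3.97.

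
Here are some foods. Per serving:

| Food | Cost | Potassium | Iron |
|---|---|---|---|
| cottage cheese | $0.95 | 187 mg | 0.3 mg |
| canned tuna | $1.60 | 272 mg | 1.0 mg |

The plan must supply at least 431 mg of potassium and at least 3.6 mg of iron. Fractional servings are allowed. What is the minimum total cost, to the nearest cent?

$5.76

cottage cheese only: max(431/187, 3.6/0.3) = 12 servings → $11.40.
canned tuna only: max(431/272, 3.6/1.0) = 3.6 servings → $5.76.
cottage cheese + canned tuna: the both-tight solution has a negative serving — not a feasible corner.
Cheapest feasible corner: $5.76.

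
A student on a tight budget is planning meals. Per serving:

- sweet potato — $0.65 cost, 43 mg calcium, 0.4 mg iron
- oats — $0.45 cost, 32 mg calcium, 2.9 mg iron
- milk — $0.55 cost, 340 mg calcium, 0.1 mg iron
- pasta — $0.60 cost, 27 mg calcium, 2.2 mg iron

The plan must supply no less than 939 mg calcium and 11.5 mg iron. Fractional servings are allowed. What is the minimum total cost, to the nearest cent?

Check every corner: each single food scaled to meet both minima, and each pair solved so both constraints bind.
sweet potato only: max(939/43, 11.5/0.4) = 28.75 servings → $18.69.
oats only: max(939/32, 11.5/2.9) = 29.34 servings → $13.20.
milk only: max(939/340, 11.5/0.1) = 115 servings → $63.25.
pasta only: max(939/27, 11.5/2.2) = 34.78 servings → $20.87.
sweet potato + oats with both tight: 21.05 servings and 1.063 servings → $14.16.
sweet potato + milk with both targets exact would need a negative amount; discard.
sweet potato + pasta with both tight: 20.95 servings and 1.419 servings → $14.47.
oats + milk with both tight: 3.883 servings and 2.396 servings → $3.07.
oats + pasta: the both-tight solution has a negative serving — not a feasible corner.
milk + pasta with both tight: 2.355 servings and 5.12 servings → $4.37.
So the least-cost plan costs $3.07.

$3.07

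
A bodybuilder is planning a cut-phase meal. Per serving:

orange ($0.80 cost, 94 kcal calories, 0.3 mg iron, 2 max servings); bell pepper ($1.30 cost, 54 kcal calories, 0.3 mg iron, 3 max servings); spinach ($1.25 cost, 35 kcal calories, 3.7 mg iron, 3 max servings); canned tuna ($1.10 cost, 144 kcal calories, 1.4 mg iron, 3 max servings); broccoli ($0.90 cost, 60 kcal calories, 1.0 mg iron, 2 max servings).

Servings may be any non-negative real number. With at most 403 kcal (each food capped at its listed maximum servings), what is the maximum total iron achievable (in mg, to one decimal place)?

14.8 mg

Iron per kcal: spinach 0.1057, broccoli 0.01667, canned tuna 0.009722, bell pepper 0.005556, orange 0.003191.
Take 3 servings of spinach: uses 105 kcal, +11.1 mg iron (running total 11.1 mg).
Take 2 servings of broccoli: uses 120 kcal, +2.0 mg iron (running total 13.1 mg).
Take 1.236 servings of canned tuna: uses 178 kcal, +1.7 mg iron (running total 14.8 mg).
Greedy by best ratio exhausts the calories allowance optimally: 14.8 mg.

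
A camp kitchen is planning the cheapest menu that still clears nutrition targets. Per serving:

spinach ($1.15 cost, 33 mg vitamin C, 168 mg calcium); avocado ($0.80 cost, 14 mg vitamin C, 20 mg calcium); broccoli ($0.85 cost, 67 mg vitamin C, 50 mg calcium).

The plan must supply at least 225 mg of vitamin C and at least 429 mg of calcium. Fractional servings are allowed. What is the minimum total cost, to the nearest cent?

spinach only: max(225/33, 429/168) = 6.818 servings → $7.84.
avocado only: max(225/14, 429/20) = 21.45 servings → $17.16.
broccoli only: max(225/67, 429/50) = 8.58 servings → $7.29.
spinach + avocado with both tight: 0.8901 servings and 13.97 servings → $12.20.
spinach + broccoli with both tight: 1.821 servings and 2.461 servings → $4.19.
avocado + broccoli: intersection lies outside the first quadrant.
The minimum over all feasible corners is $4.19.

$4.19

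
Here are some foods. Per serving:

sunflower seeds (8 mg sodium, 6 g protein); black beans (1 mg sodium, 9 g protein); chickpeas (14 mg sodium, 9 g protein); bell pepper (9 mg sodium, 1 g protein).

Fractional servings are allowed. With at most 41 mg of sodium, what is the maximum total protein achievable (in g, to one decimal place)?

Protein per mg sodium: black beans 9, sunflower seeds 0.75, chickpeas 0.6429, bell pepper 0.1111.
With no serving limits, spend the whole sodium allowance on black beans: 41 mg / 1 mg × 9 g = 369.0 g.

369.0 g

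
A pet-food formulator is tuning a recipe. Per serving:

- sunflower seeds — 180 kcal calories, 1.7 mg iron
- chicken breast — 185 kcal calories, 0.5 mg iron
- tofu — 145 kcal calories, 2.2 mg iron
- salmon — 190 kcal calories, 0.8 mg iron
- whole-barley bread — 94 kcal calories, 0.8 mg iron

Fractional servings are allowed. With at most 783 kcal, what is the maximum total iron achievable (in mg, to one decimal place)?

11.9 mg

Iron per kcal: tofu 0.01517, sunflower seeds 0.009444, whole-barley bread 0.008511, salmon 0.004211, chicken breast 0.002703.
With no serving limits, spend the whole calories allowance on tofu: 783 kcal / 145 kcal × 2.2 mg = 11.9 mg.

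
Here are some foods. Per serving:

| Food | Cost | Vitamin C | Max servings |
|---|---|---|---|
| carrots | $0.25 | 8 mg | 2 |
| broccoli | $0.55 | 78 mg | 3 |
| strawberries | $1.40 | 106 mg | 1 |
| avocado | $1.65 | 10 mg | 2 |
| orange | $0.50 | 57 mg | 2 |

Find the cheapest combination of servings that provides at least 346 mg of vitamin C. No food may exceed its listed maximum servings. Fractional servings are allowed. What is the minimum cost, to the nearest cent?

$2.63

Cost per mg of vitamin C: broccoli $0.0071, orange $0.0088, strawberries $0.0132, carrots $0.0312, avocado $0.1650.
Take 3 servings of broccoli: +234.0 mg vitamin C for $1.65 (total $1.65, still need 112.0 mg).
Take 1.965 servings of orange: +112.0 mg vitamin C for $0.98 (total $2.63, still need 0.0 mg).
Greedy by cheapest-per-mg is optimal for a single linear constraint, so the minimum cost is $2.63.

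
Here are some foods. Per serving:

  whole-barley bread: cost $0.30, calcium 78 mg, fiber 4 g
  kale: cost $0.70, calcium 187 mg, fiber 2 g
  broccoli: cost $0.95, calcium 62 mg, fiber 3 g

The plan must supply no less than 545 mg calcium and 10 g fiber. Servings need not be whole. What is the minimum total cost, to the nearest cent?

This is a tiny linear program; its minimum lies at a vertex of the feasible set. List the vertices and price them.
whole-barley bread only: max(545/78, 10/4) = 6.987 servings → $2.10.
kale only: max(545/187, 10/2) = 5 servings → $3.50.
broccoli only: max(545/62, 10/3) = 8.79 servings → $8.35.
whole-barley bread + kale with both tight: 1.318 servings and 2.365 servings → $2.05.
whole-barley bread + broccoli: the both-tight solution has a negative serving — not a feasible corner.
kale + broccoli with both tight: 2.323 servings and 1.785 servings → $3.32.
Cheapest feasible corner: $2.05.

$2.05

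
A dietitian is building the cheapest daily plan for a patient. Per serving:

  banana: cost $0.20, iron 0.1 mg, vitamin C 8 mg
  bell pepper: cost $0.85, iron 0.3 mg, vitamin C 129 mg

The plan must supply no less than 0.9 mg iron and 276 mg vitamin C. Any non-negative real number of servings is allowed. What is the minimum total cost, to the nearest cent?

$2.29

banana only: max(0.9/0.1, 276/8) = 34.5 servings → $6.90.
bell pepper only: max(0.9/0.3, 276/129) = 3 servings → $2.55.
banana + bell pepper with both tight: 3.171 servings and 1.943 servings → $2.29.
The minimum over all feasible corners is $2.29.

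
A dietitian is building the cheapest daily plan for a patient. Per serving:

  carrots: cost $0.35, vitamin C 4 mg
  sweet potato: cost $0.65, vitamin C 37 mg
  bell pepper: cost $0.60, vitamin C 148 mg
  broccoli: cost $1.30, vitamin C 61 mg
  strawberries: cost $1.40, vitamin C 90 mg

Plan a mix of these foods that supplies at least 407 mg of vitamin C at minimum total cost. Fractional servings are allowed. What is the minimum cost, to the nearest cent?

$1.65

Cost per mg of vitamin C: bell pepper $0.0041, strawberries $0.0156, sweet potato $0.0176, broccoli $0.0213, carrots $0.0875.
With no serving limits, use only bell pepper: 407 mg / 148 mg = 2.75 servings × $0.60 = $1.65.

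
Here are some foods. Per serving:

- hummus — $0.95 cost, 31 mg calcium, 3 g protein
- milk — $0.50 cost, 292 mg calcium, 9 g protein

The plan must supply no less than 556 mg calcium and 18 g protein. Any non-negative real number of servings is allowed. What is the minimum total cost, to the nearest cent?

For a min-cost LP with two ≥-constraints, a basic feasible solution has at most two positive variables.
hummus only: max(556/31, 18/3) = 17.94 servings → $17.04.
milk only: max(556/292, 18/9) = 2 servings → $1.00.
hummus + milk with both tight: 0.4221 servings and 1.859 servings → $1.33.
The minimum over all feasible corners is $1.00.

$1.00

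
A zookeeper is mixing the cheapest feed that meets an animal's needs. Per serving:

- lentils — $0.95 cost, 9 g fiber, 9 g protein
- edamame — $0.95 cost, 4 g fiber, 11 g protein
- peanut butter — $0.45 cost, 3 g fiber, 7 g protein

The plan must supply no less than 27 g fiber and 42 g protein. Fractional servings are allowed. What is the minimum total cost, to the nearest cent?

Compare the cost at each extreme point of the feasible region.
lentils only: max(27/9, 42/9) = 4.667 servings → $4.43.
edamame only: max(27/4, 42/11) = 6.75 servings → $6.41.
peanut butter only: max(27/3, 42/7) = 9 servings → $4.05.
lentils + edamame with both tight: 2.048 servings and 2.143 servings → $3.98.
lentils + peanut butter with both tight: 1.75 servings and 3.75 servings → $3.35.
edamame + peanut butter: the both-tight solution has a negative serving — not a feasible corner.
So the least-cost plan costs $3.35.

$3.35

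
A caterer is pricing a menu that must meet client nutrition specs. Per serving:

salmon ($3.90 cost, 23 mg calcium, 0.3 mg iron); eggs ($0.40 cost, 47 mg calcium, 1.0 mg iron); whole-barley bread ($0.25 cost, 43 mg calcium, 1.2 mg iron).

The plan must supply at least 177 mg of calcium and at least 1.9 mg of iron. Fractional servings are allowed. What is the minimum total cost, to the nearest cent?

$1.03

Minimising a linear cost over {calcium ≥ 177, iron ≥ 1.9, servings ≥ 0} — the optimum is at a vertex, using one or two foods.
salmon only: max(177/23, 1.9/0.3) = 7.696 servings → $30.01.
eggs only: max(177/47, 1.9/1.0) = 3.766 servings → $1.51.
whole-barley bread only: max(177/43, 1.9/1.2) = 4.116 servings → $1.03.
salmon + eggs with both targets exact would need a negative amount; discard.
salmon + whole-barley bread: the both-tight solution has a negative serving — not a feasible corner.
eggs + whole-barley bread with both targets exact would need a negative amount; discard.
The minimum over all feasible corners is $1.03.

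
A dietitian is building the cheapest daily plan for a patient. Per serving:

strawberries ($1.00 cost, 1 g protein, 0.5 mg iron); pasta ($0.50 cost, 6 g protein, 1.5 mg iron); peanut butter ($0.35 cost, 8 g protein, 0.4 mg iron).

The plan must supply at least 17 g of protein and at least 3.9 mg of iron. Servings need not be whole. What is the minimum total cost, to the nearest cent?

An LP optimum is at a vertex; with two nutrient constraints at most two foods are used. Check each candidate.
strawberries only: max(17/1, 3.9/0.5) = 17 servings → $17.00.
pasta only: max(17/6, 3.9/1.5) = 2.833 servings → $1.42.
peanut butter only: max(17/8, 3.9/0.4) = 9.75 servings → $3.41.
strawberries + pasta: intersection lies outside the first quadrant.
strawberries + peanut butter with both tight: 6.778 servings and 1.278 servings → $7.22.
pasta + peanut butter with both tight: 2.542 servings and 0.2188 servings → $1.35.
So the least-cost plan costs $1.35.

$1.35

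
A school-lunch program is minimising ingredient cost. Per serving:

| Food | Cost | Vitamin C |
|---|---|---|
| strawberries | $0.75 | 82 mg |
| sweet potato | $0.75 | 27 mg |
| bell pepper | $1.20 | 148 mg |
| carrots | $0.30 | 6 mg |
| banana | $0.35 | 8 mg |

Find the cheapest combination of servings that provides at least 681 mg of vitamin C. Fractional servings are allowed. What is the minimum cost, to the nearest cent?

Cost per mg of vitamin C: bell pepper $0.0081, strawberries $0.0091, sweet potato $0.0278, banana $0.0437, carrots $0.0500.
With no serving limits, use only bell pepper: 681 mg / 148 mg = 4.601 servings × $1.20 = $5.52.

$5.52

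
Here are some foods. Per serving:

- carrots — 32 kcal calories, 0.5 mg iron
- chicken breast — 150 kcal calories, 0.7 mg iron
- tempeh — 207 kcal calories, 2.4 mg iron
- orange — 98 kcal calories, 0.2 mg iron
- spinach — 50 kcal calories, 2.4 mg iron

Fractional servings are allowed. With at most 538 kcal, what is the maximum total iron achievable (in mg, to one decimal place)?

25.8 mg

Iron per kcal: spinach 0.048, carrots 0.01562, tempeh 0.01159, chicken breast 0.004667, orange 0.002041.
With no serving limits, spend the whole calories allowance on spinach: 538 kcal / 50 kcal × 2.4 mg = 25.8 mg.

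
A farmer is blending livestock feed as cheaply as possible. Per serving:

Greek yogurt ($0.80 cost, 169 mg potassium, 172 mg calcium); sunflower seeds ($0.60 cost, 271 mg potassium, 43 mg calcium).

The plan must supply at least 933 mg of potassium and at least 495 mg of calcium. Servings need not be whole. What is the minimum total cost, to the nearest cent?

$3.08

This is a tiny linear program; its minimum lies at a vertex of the feasible set. List the vertices and price them.
Greek yogurt only: max(933/169, 495/172) = 5.521 servings → $4.42.
sunflower seeds only: max(933/271, 495/43) = 11.51 servings → $6.91.
Greek yogurt + sunflower seeds with both tight: 2.39 servings and 1.952 servings → $3.08.
The minimum over all feasible corners is $3.08.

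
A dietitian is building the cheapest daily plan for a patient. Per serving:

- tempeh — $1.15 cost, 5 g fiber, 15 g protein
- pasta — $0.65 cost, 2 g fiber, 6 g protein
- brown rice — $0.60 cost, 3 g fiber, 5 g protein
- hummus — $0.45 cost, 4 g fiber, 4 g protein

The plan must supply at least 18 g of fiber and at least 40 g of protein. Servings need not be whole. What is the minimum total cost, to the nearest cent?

The cheapest plan sits at a corner of the feasible region — with two constraints it uses at most two foods.
tempeh only: max(18/5, 40/15) = 3.6 servings → $4.14.
pasta only: max(18/2, 40/6) = 9 servings → $5.85.
brown rice only: max(18/3, 40/5) = 8 servings → $4.80.
hummus only: max(18/4, 40/4) = 10 servings → $4.50.
tempeh + pasta (both tight): parallel constraints — no distinct corner.
tempeh + brown rice with both tight: 1.5 servings and 3.5 servings → $3.83.
tempeh + hummus with both tight: 2.2 servings and 1.75 servings → $3.32.
pasta + brown rice with both tight: 3.75 servings and 3.5 servings → $4.54.
pasta + hummus with both tight: 5.5 servings and 1.75 servings → $4.36.
brown rice + hummus: intersection lies outside the first quadrant.
So the least-cost plan costs $3.32.

$3.32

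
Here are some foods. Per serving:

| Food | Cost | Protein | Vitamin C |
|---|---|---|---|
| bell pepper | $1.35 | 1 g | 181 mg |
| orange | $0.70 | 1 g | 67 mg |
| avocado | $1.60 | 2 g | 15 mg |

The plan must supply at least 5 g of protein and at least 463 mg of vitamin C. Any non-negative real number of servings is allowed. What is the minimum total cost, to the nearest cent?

$4.23

bell pepper only: max(5/1, 463/181) = 5 servings → $6.75.
orange only: max(5/1, 463/67) = 6.91 servings → $4.84.
avocado only: max(5/2, 463/15) = 30.87 servings → $49.39.
bell pepper + orange with both tight: 1.123 servings and 3.877 servings → $4.23.
bell pepper + avocado with both tight: 2.452 servings and 1.274 servings → $5.35.
orange + avocado: the both-tight solution has a negative serving — not a feasible corner.
So the least-cost plan costs $4.23.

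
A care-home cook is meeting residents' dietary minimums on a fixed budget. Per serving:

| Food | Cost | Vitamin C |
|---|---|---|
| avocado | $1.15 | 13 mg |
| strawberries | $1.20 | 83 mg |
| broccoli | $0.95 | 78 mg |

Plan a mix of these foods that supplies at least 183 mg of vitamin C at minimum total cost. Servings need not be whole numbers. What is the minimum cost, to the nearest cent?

$2.23

Cost per mg of vitamin C: broccoli $0.0122, strawberries $0.0145, avocado $0.0885.
With no serving limits, use only broccoli: 183 mg / 78 mg = 2.346 servings × $0.95 = $2.23.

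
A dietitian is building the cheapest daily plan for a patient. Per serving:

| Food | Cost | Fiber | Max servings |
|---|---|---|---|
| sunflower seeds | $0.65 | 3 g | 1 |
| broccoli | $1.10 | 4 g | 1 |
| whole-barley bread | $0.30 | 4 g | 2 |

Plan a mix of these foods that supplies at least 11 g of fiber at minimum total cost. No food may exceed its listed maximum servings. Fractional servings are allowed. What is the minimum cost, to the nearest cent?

$1.25

Cost per g of fiber: whole-barley bread $0.0750, sunflower seeds $0.2167, broccoli $0.2750.
Take 2 servings of whole-barley bread: +8.0 g fiber for $0.60 (total $0.60, still need 3.0 g).
Take 1 serving of sunflower seeds: +3.0 g fiber for $0.65 (total $1.25, still need 0.0 g).
Greedy by cheapest-per-g is optimal for a single linear constraint, so the minimum cost is $1.25.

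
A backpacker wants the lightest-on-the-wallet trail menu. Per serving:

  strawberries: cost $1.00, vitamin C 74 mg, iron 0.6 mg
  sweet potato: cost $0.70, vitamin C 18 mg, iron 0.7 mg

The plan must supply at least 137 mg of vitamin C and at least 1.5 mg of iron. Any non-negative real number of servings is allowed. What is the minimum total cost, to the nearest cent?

$2.17

Minimising a linear cost over {vitamin C ≥ 137, iron ≥ 1.5, servings ≥ 0} — the optimum is at a vertex, using one or two foods.
strawberries only: max(137/74, 1.5/0.6) = 2.5 servings → $2.50.
sweet potato only: max(137/18, 1.5/0.7) = 7.611 servings → $5.33.
strawberries + sweet potato with both tight: 1.68 servings and 0.7024 servings → $2.17.
The minimum over all feasible corners is $2.17.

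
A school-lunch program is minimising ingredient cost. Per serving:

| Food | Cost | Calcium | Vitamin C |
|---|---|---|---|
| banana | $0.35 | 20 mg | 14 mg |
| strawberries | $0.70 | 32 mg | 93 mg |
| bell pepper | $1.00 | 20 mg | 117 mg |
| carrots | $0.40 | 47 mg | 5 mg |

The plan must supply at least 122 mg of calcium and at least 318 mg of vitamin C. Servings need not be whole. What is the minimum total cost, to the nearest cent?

$2.49

banana only: max(122/20, 318/14) = 22.71 servings → $7.95.
strawberries only: max(122/32, 318/93) = 3.812 servings → $2.67.
bell pepper only: max(122/20, 318/117) = 6.1 servings → $6.10.
carrots only: max(122/47, 318/5) = 63.6 servings → $25.44.
banana + strawberries with both tight: 0.8286 servings and 3.295 servings → $2.60.
banana + bell pepper with both tight: 3.842 servings and 2.258 servings → $3.60.
banana + carrots: the both-tight solution has a negative serving — not a feasible corner.
strawberries + bell pepper with both targets exact would need a negative amount; discard.
strawberries + carrots with both tight: 3.404 servings and 0.2778 servings → $2.49.
bell pepper + carrots with both tight: 2.655 servings and 1.466 servings → $3.24.
So the least-cost plan costs $2.49.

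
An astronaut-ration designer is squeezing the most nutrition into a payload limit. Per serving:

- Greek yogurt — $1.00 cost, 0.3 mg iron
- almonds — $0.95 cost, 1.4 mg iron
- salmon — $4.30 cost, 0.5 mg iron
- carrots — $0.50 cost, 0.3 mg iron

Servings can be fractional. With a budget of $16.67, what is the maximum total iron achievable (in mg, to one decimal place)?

24.6 mg

Iron per dollar: almonds 1.474, carrots 0.6, Greek yogurt 0.3, salmon 0.1163.
With no serving limits, spend the whole cost allowance on almonds: $16.67 / $0.95 × 1.4 mg = 24.6 mg.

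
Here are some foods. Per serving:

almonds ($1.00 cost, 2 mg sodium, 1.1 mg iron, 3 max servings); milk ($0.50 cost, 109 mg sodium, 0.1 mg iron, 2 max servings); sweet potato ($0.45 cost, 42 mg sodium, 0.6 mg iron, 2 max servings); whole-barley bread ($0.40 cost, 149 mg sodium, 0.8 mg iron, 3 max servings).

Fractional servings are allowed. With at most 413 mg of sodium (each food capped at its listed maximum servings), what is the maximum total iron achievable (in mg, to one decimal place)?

Iron per mg sodium: almonds 0.55, sweet potato 0.01429, whole-barley bread 0.005369, milk 0.0009174.
Take 3 servings of almonds: uses 6 mg sodium, +3.3 mg iron (running total 3.3 mg).
Take 2 servings of sweet potato: uses 84 mg sodium, +1.2 mg iron (running total 4.5 mg).
Take 2.168 servings of whole-barley bread: uses 323 mg sodium, +1.7 mg iron (running total 6.2 mg).
Filling greedily by iron-per-mg sodium is optimal for one linear limit, giving 6.2 mg.

6.2 mg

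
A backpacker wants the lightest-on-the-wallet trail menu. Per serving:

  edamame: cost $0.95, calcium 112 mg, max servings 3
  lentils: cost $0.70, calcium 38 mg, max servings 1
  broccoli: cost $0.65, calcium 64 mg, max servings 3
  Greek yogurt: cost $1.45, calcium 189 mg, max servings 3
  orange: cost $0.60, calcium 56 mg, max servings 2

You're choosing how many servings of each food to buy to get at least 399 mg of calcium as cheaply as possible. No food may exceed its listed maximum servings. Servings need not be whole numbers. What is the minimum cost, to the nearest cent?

Cost per mg of calcium: Greek yogurt $0.0077, edamame $0.0085, broccoli $0.0102, orange $0.0107, lentils $0.0184.
Take 2.111 servings of Greek yogurt: +399.0 mg calcium for $3.06 (total $3.06, still need 0.0 mg).
Greedy by cheapest-per-mg is optimal for a single linear constraint, so the minimum cost is $3.06.

$3.06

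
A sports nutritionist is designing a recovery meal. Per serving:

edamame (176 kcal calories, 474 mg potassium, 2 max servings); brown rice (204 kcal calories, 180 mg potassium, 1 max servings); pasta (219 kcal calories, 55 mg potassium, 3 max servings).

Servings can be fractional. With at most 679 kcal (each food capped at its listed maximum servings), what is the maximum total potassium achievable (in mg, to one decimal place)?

1158.9 mg

Potassium per kcal: edamame 2.693, brown rice 0.8824, pasta 0.2511.
Take 2 servings of edamame: uses 352 kcal, +948.0 mg potassium (running total 948.0 mg).
Take 1 serving of brown rice: uses 204 kcal, +180.0 mg potassium (running total 1128.0 mg).
Take 0.5616 servings of pasta: uses 123 kcal, +30.9 mg potassium (running total 1158.9 mg).
Greedy by best ratio exhausts the calories allowance optimally: 1158.9 mg.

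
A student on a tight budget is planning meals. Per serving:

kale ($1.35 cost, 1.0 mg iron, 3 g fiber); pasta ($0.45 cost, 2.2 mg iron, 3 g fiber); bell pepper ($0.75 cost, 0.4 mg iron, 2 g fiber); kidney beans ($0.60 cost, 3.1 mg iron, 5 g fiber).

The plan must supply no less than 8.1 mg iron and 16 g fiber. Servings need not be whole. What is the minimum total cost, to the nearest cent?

$1.92

Check every corner: each single food scaled to meet both minima, and each pair solved so both constraints bind.
kale only: max(8.1/1.0, 16/3) = 8.1 servings → $10.94.
pasta only: max(8.1/2.2, 16/3) = 5.333 servings → $2.40.
bell pepper only: max(8.1/0.4, 16/2) = 20.25 servings → $15.19.
kidney beans only: max(8.1/3.1, 16/5) = 3.2 servings → $1.92.
kale + pasta with both tight: 3.028 servings and 2.306 servings → $5.12.
kale + bell pepper: the both-tight solution has a negative serving — not a feasible corner.
kale + kidney beans with both tight: 2.116 servings and 1.93 servings → $4.02.
pasta + bell pepper with both tight: 3.062 servings and 3.406 servings → $3.93.
pasta + kidney beans with both targets exact would need a negative amount; discard.
bell pepper + kidney beans with both tight: 2.167 servings and 2.333 servings → $3.02.
So the least-cost plan costs $1.92.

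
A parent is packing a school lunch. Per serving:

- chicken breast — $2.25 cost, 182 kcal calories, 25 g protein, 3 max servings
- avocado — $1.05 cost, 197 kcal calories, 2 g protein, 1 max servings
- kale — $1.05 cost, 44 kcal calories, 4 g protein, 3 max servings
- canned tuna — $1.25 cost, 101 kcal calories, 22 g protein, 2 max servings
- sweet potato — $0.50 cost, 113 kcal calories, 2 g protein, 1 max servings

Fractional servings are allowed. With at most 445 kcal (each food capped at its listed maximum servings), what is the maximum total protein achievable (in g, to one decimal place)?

Protein per kcal: canned tuna 0.2178, chicken breast 0.1374, kale 0.09091, sweet potato 0.0177, avocado 0.01015.
Take 2 servings of canned tuna: uses 202 kcal, +44.0 g protein (running total 44.0 g).
Take 1.335 servings of chicken breast: uses 243 kcal, +33.4 g protein (running total 77.4 g).
Filling greedily by protein-per-kcal is optimal for one linear limit, giving 77.4 g.

77.4 g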